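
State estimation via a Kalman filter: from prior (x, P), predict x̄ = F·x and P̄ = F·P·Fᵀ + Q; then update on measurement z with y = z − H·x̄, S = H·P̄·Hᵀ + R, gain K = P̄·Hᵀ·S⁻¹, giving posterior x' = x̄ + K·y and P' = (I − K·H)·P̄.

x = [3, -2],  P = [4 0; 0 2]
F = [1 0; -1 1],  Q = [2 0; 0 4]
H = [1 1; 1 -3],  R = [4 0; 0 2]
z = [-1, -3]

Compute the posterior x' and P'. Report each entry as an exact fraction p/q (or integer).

x' = [-263/302, 175/302]
P' = [215/151 51/151; 51/151 43/151]

x̄ = F·x = [3, -5]
P̄ = F·P·Fᵀ + Q = [6 -4; -4 10]
y = z − H·x̄ = [1, -21]
S = H·P̄·Hᵀ + R = [12 -16; -16 122]
K = P̄·Hᵀ·S⁻¹ = [133/302 31/151; 47/302 -39/151]
x' = x̄ + K·y = [-263/302, 175/302]
P' = (I − K·H)·P̄ = [215/151 51/151; 51/151 43/151]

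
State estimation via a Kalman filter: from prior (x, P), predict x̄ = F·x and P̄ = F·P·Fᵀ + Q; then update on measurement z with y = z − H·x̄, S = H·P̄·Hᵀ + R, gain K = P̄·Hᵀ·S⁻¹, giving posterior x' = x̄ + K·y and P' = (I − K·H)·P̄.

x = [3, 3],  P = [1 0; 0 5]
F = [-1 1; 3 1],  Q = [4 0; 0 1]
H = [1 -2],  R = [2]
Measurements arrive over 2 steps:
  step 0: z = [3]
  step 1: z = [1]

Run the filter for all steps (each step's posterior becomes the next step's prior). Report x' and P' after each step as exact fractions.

step 0: x̄ = F·x = [0, 12]
step 0: P̄ = F·P·Fᵀ + Q = [10 2; 2 15]
step 0: y = z − H·x̄ = [27]
step 0: S = H·P̄·Hᵀ + R = [64]
step 0: K = P̄·Hᵀ·S⁻¹ = [3/32; -7/16]
step 0: x' = x̄ + K·y = [81/32, 3/16]
step 0: P' = (I − K·H)·P̄ = [151/16 37/8; 37/8 11/4]
step 1: x̄ = F·x = [-75/32, 249/32]
step 1: P̄ = F·P·Fᵀ + Q = [111/16 -261/16; -261/16 1863/16]
step 1: y = z − H·x̄ = [605/32]
step 1: S = H·P̄·Hᵀ + R = [8639/16]
step 1: K = P̄·Hᵀ·S⁻¹ = [633/8639; -3987/8639]
step 1: x' = x̄ + K·y = [-8280/8639, -8157/8639]
step 1: P' = (I − K·H)·P̄ = [34890/8639 16812/8639; 16812/8639 12393/8639]

step 0: x' = [81/32, 3/16], P' = [151/16 37/8; 37/8 11/4]
step 1: x' = [-8280/8639, -8157/8639], P' = [34890/8639 16812/8639; 16812/8639 12393/8639]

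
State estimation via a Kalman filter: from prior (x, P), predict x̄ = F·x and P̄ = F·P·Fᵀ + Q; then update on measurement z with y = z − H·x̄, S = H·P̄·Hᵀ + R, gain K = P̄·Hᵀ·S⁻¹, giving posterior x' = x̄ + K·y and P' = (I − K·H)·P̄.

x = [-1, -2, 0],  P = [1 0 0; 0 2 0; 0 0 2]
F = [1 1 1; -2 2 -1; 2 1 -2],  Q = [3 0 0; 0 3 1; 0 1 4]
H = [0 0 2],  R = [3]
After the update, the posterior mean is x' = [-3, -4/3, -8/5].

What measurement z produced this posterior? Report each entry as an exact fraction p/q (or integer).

x̄ = F·x = [-3, -2, -4]
P̄ = F·P·Fᵀ + Q = [8 0 0; 0 17 5; 0 5 18]
S = H·P̄·Hᵀ + R = [75]
K = P̄·Hᵀ·S⁻¹ = [0; 2/15; 12/25]
x' − x̄ = [0, 2/3, 12/5] = K·y
y = (KᵀK)⁻¹·Kᵀ·(x' − x̄) = [5]
z = y + H·x̄ = [5] + [-8] = [-3]

z = [-3]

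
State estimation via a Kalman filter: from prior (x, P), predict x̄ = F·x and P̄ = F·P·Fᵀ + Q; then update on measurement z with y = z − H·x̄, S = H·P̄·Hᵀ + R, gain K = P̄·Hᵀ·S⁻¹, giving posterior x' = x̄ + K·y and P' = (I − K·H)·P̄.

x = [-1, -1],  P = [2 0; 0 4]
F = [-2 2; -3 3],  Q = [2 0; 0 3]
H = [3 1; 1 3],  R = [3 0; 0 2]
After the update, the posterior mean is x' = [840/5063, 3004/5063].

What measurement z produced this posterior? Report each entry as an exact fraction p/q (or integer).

x̄ = F·x = [0, 0]
P̄ = F·P·Fᵀ + Q = [26 36; 36 57]
S = H·P̄·Hᵀ + R = [510 609; 609 757]
K = P̄·Hᵀ·S⁻¹ = [1564/5063 -362/5063; -386/5063 1695/5063]
x' − x̄ = [840/5063, 3004/5063] = K·y
y = (KᵀK)⁻¹·Kᵀ·(x' − x̄) = [1, 2]
z = y + H·x̄ = [1, 2] + [0, 0] = [1, 2]

z = [1, 2]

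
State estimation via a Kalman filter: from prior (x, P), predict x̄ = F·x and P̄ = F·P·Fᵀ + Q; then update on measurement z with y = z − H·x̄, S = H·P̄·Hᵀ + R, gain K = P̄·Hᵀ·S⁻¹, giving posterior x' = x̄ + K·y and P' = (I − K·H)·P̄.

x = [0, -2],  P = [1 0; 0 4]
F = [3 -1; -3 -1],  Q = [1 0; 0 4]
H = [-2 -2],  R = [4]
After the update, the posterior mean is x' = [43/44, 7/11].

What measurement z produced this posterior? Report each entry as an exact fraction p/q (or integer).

x̄ = F·x = [2, 2]
P̄ = F·P·Fᵀ + Q = [14 -5; -5 17]
S = H·P̄·Hᵀ + R = [88]
K = P̄·Hᵀ·S⁻¹ = [-9/44; -3/11]
x' − x̄ = [-45/44, -15/11] = K·y
y = (KᵀK)⁻¹·Kᵀ·(x' − x̄) = [5]
z = y + H·x̄ = [5] + [-8] = [-3]

z = [-3]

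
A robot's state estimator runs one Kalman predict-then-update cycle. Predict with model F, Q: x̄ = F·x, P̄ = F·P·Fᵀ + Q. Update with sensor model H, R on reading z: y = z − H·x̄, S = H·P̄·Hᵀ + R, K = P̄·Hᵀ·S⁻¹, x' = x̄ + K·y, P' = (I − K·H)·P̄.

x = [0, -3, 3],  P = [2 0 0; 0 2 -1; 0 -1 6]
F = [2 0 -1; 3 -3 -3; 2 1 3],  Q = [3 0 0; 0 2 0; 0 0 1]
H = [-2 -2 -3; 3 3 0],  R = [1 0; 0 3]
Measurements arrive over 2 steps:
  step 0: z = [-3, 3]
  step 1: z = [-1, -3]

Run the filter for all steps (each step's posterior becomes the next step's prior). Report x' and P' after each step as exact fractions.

step 0: x' = [-398619/177317, 572253/177317, 63489/177317], P' = [565977/177317 -550264/177317 -8430/177317; -550264/177317 593466/177317 -30795/177317; -8430/177317 -30795/177317 45769/177317]
step 1: x' = [91724177/108717304, -3014669507/1522042256, 1728205015/1522042256], P' = [212565417/108717304 -399493141/217434608 -19997343/217434608; -399493141/217434608 6179225463/3044084512 -321171227/3044084512; -19997343/217434608 -321171227/3044084512 707208015/3044084512]

step 0: x̄ = F·x = [-3, 0, 6]
step 0: P̄ = F·P·Fᵀ + Q = [17 27 -9; 27 74 -36; -9 -36 59]
step 0: y = z − H·x̄ = [9, 12]
step 0: S = H·P̄·Hᵀ + R = [572 -465; -465 1308]
step 0: K = P̄·Hᵀ·S⁻¹ = [-6136/177317 15713/177317; 5981/177317 43202/177317; -58857/177317 -39225/177317]
step 0: x' = x̄ + K·y = [-398619/177317, 572253/177317, 63489/177317]
step 0: P' = (I − K·H)·P̄ = [565977/177317 -550264/177317 -8430/177317; -550264/177317 593466/177317 -30795/177317; -8430/177317 -30795/177317 45769/177317]
step 1: x̄ = F·x = [-122961/25331, -3103083/177317, -34518/177317]
step 1: P̄ = F·P·Fᵀ + Q = [410764/25331 974034/25331 146164/25331; 974034/25331 20703724/177317 3198585/177317; 146164/25331 3198585/177317 959626/177317]
step 1: y = z − H·x̄ = [-8208491/177317, 11359479/177317]
step 1: S = H·P̄·Hᵀ + R = [208336939/177317 -261288885/177317; -261288885/177317 335471883/177317]
step 1: K = P̄·Hᵀ·S⁻¹ = [8716643/217434608 25637693/217434608; -209129297/3044084512 586321489/3044084512; -919355987/3044084512 -601134029/3044084512]
step 1: x' = x̄ + K·y = [91724177/108717304, -3014669507/1522042256, 1728205015/1522042256]
step 1: P' = (I − K·H)·P̄ = [212565417/108717304 -399493141/217434608 -19997343/217434608; -399493141/217434608 6179225463/3044084512 -321171227/3044084512; -19997343/217434608 -321171227/3044084512 707208015/3044084512]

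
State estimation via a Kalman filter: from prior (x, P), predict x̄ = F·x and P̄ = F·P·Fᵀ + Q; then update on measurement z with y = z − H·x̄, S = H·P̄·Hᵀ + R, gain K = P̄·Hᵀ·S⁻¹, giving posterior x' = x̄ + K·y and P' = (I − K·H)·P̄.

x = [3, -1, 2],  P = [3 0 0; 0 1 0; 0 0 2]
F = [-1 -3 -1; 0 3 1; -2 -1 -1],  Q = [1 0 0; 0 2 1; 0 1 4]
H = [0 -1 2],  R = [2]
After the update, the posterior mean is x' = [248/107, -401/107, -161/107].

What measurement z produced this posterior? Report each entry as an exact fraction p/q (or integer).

x̄ = F·x = [-2, -1, -7]
P̄ = F·P·Fᵀ + Q = [15 -11 11; -11 13 -4; 11 -4 19]
S = H·P̄·Hᵀ + R = [107]
K = P̄·Hᵀ·S⁻¹ = [33/107; -21/107; 42/107]
x' − x̄ = [462/107, -294/107, 588/107] = K·y
y = (KᵀK)⁻¹·Kᵀ·(x' − x̄) = [14]
z = y + H·x̄ = [14] + [-13] = [1]

z = [1]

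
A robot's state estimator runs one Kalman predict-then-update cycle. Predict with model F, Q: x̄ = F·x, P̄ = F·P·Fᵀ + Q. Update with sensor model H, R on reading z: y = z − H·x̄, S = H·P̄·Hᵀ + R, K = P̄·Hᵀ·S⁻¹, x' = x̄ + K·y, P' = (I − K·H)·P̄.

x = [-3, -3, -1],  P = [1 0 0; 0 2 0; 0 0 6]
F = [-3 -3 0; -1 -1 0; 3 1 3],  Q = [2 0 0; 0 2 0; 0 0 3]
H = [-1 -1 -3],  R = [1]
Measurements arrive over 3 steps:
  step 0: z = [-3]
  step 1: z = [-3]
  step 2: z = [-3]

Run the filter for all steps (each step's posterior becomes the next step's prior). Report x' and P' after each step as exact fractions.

step 0: x̄ = F·x = [18, 6, -15]
step 0: P̄ = F·P·Fᵀ + Q = [29 9 -15; 9 5 -5; -15 -5 68]
step 0: y = z − H·x̄ = [-24]
step 0: S = H·P̄·Hᵀ + R = [545]
step 0: K = P̄·Hᵀ·S⁻¹ = [7/545; 1/545; -184/545]
step 0: x' = x̄ + K·y = [9642/545, 3246/545, -3759/545]
step 0: P' = (I − K·H)·P̄ = [15756/545 4898/545 -6887/545; 4898/545 2724/545 -2541/545; -6887/545 -2541/545 3204/545]
step 1: x̄ = F·x = [-38664/545, -12888/545, 4179/109]
step 1: P̄ = F·P·Fᵀ + Q = [255574/545 84828/545 -24780/109; 84828/545 29366/545 -8260/109; -24780/109 -8260/109 13035/109]
step 1: y = z − H·x̄ = [9498/545]
step 1: S = H·P̄·Hᵀ + R = [50516/545]
step 1: K = P̄·Hᵀ·S⁻¹ = [15649/25258; 4853/25258; -30325/50516]
step 1: x' = x̄ + K·y = [-759579/12629, -256359/12629, 704133/25258]
step 1: P' = (I − K·H)·P̄ = [5472941/12629 1826327/12629 -4871395/25258; 1826327/12629 637269/12629 -1644015/25258; -4871395/25258 -1644015/25258 4353715/50516]
step 2: x̄ = F·x = [3047814/12629, 1015938/12629, -2957793/25258]
step 2: P̄ = F·P·Fᵀ + Q = [87891034/12629 29288592/12629 -43764855/12629; 29288592/12629 9788122/12629 -14588285/12629; -43764855/12629 -14588285/12629 87643383/50516]
step 2: y = z − H·x̄ = [-821649/25258]
step 2: S = H·P̄·Hᵀ + R = [13390963/50516]
step 2: K = P̄·Hᵀ·S⁻¹ = [56459756/13390963; 18752564/13390963; -29517589/13390963]
step 2: x' = x̄ + K·y = [1395052140/13390963, 467208444/13390963, -607910331/13390963]
step 2: P' = (I − K·H)·P̄ = [30091026402/13390963 10096694500/13390963 -13414726886/13390963; 10096694500/13390963 3417350178/13390963 -4510932414/13390963; -13414726886/13390963 -4510932414/13390963 5985058963/13390963]

step 0: x' = [9642/545, 3246/545, -3759/545], P' = [15756/545 4898/545 -6887/545; 4898/545 2724/545 -2541/545; -6887/545 -2541/545 3204/545]
step 1: x' = [-759579/12629, -256359/12629, 704133/25258], P' = [5472941/12629 1826327/12629 -4871395/25258; 1826327/12629 637269/12629 -1644015/25258; -4871395/25258 -1644015/25258 4353715/50516]
step 2: x' = [1395052140/13390963, 467208444/13390963, -607910331/13390963], P' = [30091026402/13390963 10096694500/13390963 -13414726886/13390963; 10096694500/13390963 3417350178/13390963 -4510932414/13390963; -13414726886/13390963 -4510932414/13390963 5985058963/13390963]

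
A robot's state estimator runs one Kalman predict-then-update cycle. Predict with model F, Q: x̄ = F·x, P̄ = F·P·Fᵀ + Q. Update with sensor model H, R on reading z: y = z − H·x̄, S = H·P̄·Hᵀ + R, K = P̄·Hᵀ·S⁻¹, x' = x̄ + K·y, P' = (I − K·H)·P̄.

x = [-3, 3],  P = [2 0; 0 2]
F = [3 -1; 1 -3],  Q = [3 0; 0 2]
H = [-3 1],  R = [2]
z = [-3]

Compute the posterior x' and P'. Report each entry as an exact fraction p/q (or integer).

x' = [-123/53, -510/53]
P' = [136/53 370/53; 370/53 3302/159]

x̄ = F·x = [-12, -12]
P̄ = F·P·Fᵀ + Q = [23 12; 12 22]
y = z − H·x̄ = [-27]
S = H·P̄·Hᵀ + R = [159]
K = P̄·Hᵀ·S⁻¹ = [-19/53; -14/159]
x' = x̄ + K·y = [-123/53, -510/53]
P' = (I − K·H)·P̄ = [136/53 370/53; 370/53 3302/159]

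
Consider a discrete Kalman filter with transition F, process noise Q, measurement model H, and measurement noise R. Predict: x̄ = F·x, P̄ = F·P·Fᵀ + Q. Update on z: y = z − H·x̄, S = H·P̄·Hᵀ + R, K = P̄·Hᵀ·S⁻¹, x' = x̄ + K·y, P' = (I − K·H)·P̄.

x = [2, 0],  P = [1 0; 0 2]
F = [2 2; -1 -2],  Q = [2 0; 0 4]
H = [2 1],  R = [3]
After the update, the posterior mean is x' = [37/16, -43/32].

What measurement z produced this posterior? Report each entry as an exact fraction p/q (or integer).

z = [3]

x̄ = F·x = [4, -2]
P̄ = F·P·Fᵀ + Q = [14 -10; -10 13]
S = H·P̄·Hᵀ + R = [32]
K = P̄·Hᵀ·S⁻¹ = [9/16; -7/32]
x' − x̄ = [-27/16, 21/32] = K·y
y = (KᵀK)⁻¹·Kᵀ·(x' − x̄) = [-3]
z = y + H·x̄ = [-3] + [6] = [3]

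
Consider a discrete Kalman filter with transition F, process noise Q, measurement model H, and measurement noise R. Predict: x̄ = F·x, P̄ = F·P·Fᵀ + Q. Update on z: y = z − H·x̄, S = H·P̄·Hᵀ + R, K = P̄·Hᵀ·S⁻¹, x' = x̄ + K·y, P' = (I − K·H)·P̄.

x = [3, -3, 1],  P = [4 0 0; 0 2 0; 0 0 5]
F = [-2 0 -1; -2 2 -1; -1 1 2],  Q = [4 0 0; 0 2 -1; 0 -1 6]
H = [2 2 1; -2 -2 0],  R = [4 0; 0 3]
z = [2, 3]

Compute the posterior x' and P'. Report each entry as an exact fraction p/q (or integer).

x' = [5439/3845, -10362/3845, 13796/3845]
P' = [13666/3845 -24401/7690 -3261/3845; -24401/7690 53521/15380 -2889/7690; -3261/3845 -2889/7690 22041/3845]

x̄ = F·x = [-7, -13, -4]
P̄ = F·P·Fᵀ + Q = [25 21 -2; 21 31 1; -2 1 32]
y = z − H·x̄ = [46, -37]
S = H·P̄·Hᵀ + R = [424 -390; -390 395]
K = P̄·Hᵀ·S⁻¹ = [-33/1538 -977/3845; 183/3076 -1573/7690; 1263/1538 3137/3845]
x' = x̄ + K·y = [5439/3845, -10362/3845, 13796/3845]
P' = (I − K·H)·P̄ = [13666/3845 -24401/7690 -3261/3845; -24401/7690 53521/15380 -2889/7690; -3261/3845 -2889/7690 22041/3845]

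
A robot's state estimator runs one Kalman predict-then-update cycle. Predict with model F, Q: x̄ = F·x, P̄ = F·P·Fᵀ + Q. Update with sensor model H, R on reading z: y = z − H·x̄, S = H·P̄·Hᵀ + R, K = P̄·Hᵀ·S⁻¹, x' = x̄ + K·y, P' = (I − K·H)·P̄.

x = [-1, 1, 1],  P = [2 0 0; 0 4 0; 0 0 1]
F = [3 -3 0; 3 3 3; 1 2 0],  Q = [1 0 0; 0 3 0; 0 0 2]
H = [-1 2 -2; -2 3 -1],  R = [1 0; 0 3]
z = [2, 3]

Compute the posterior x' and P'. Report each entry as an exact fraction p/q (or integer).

x̄ = F·x = [-6, 3, 1]
P̄ = F·P·Fᵀ + Q = [55 -18 -18; -18 66 30; -18 30 20]
y = z − H·x̄ = [-8, -17]
S = H·P̄·Hᵀ + R = [160 342; 342 801]
K = P̄·Hᵀ·S⁻¹ = [653/1244 -2275/5598; 129/622 155/933; -323/622 991/2799]
x' = x̄ + K·y = [-18421/5598, -1384/933, -2420/2799]
P' = (I − K·H)·P̄ = [274715/11196 32957/1866 28723/5598; 32957/1866 4181/311 4207/933; 28723/5598 4207/933 6167/2799]

x' = [-18421/5598, -1384/933, -2420/2799]
P' = [274715/11196 32957/1866 28723/5598; 32957/1866 4181/311 4207/933; 28723/5598 4207/933 6167/2799]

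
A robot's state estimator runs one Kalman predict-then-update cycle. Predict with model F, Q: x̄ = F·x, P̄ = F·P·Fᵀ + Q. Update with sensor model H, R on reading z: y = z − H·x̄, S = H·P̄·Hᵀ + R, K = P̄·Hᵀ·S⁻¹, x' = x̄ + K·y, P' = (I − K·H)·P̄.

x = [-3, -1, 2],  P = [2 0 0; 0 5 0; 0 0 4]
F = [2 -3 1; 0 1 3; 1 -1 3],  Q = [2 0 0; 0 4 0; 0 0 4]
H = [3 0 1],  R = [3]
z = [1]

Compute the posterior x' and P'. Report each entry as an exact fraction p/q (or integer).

x̄ = F·x = [-1, 5, 4]
P̄ = F·P·Fᵀ + Q = [59 -3 31; -3 45 31; 31 31 47]
y = z − H·x̄ = [0]
S = H·P̄·Hᵀ + R = [767]
K = P̄·Hᵀ·S⁻¹ = [16/59; 22/767; 140/767]
x' = x̄ + K·y = [-1, 5, 4]
P' = (I − K·H)·P̄ = [153/59 -529/59 -411/59; -529/59 34031/767 20697/767; -411/59 20697/767 16449/767]

x' = [-1, 5, 4]
P' = [153/59 -529/59 -411/59; -529/59 34031/767 20697/767; -411/59 20697/767 16449/767]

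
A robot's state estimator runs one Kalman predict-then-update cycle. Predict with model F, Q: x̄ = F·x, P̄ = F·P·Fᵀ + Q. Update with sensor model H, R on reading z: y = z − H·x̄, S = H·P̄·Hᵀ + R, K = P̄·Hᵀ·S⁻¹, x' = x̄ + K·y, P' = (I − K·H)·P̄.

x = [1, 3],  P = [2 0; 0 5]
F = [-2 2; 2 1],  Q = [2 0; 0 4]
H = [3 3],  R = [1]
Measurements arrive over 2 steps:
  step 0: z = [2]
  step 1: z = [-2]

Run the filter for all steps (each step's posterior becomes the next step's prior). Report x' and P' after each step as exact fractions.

step 0: x' = [-28/23, 175/92], P' = [1146/115 -1138/115; -1138/115 4571/460]
step 1: x' = [-724576/395551, 463807/395551], P' = [2984898/395551 -2929240/395551; -2929240/395551 2917481/395551]

step 0: x̄ = F·x = [4, 5]
step 0: P̄ = F·P·Fᵀ + Q = [30 2; 2 17]
step 0: y = z − H·x̄ = [-25]
step 0: S = H·P̄·Hᵀ + R = [460]
step 0: K = P̄·Hᵀ·S⁻¹ = [24/115; 57/460]
step 0: x' = x̄ + K·y = [-28/23, 175/92]
step 0: P' = (I − K·H)·P̄ = [1146/115 -1138/115; -1138/115 4571/460]
step 1: x̄ = F·x = [287/46, -49/92]
step 1: P̄ = F·P·Fᵀ + Q = [18489/115 -9149/230; -9149/230 6539/460]
step 1: y = z − H·x̄ = [-1759/92]
step 1: S = H·P̄·Hᵀ + R = [395551/460]
step 1: K = P̄·Hᵀ·S⁻¹ = [166974/395551; -35277/395551]
step 1: x' = x̄ + K·y = [-724576/395551, 463807/395551]
step 1: P' = (I − K·H)·P̄ = [2984898/395551 -2929240/395551; -2929240/395551 2917481/395551]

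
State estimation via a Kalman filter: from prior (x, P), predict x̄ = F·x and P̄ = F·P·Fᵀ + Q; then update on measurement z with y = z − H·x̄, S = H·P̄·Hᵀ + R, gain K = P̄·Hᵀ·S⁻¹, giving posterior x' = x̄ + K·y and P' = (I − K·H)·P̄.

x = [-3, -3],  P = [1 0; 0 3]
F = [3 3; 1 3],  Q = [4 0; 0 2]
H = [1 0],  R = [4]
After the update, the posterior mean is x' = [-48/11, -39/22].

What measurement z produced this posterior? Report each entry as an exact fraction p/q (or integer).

x̄ = F·x = [-18, -12]
P̄ = F·P·Fᵀ + Q = [40 30; 30 30]
S = H·P̄·Hᵀ + R = [44]
K = P̄·Hᵀ·S⁻¹ = [10/11; 15/22]
x' − x̄ = [150/11, 225/22] = K·y
y = (KᵀK)⁻¹·Kᵀ·(x' − x̄) = [15]
z = y + H·x̄ = [15] + [-18] = [-3]

z = [-3]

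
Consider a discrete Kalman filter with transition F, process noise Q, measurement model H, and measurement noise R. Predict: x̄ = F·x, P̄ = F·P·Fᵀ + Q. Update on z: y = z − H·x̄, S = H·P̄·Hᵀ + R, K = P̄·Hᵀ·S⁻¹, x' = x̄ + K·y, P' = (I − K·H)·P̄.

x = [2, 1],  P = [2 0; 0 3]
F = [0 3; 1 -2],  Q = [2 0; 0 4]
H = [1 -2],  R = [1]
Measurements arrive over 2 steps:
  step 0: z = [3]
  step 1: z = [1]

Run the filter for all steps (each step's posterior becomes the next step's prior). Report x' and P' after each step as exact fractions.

step 0: x' = [3, 0], P' = [821/174 63/29; 63/29 36/29]
step 1: x' = [9156/3295, 647/659], P' = [23738/3295 2243/659; 2243/659 2433/1318]

step 0: x̄ = F·x = [3, 0]
step 0: P̄ = F·P·Fᵀ + Q = [29 -18; -18 18]
step 0: y = z − H·x̄ = [0]
step 0: S = H·P̄·Hᵀ + R = [174]
step 0: K = P̄·Hᵀ·S⁻¹ = [65/174; -9/29]
step 0: x' = x̄ + K·y = [3, 0]
step 0: P' = (I − K·H)·P̄ = [821/174 63/29; 63/29 36/29]
step 1: x̄ = F·x = [0, 3]
step 1: P̄ = F·P·Fᵀ + Q = [382/29 -27/29; -27/29 869/174]
step 1: y = z − H·x̄ = [7]
step 1: S = H·P̄·Hᵀ + R = [3295/87]
step 1: K = P̄·Hᵀ·S⁻¹ = [1308/3295; -190/659]
step 1: x' = x̄ + K·y = [9156/3295, 647/659]
step 1: P' = (I − K·H)·P̄ = [23738/3295 2243/659; 2243/659 2433/1318]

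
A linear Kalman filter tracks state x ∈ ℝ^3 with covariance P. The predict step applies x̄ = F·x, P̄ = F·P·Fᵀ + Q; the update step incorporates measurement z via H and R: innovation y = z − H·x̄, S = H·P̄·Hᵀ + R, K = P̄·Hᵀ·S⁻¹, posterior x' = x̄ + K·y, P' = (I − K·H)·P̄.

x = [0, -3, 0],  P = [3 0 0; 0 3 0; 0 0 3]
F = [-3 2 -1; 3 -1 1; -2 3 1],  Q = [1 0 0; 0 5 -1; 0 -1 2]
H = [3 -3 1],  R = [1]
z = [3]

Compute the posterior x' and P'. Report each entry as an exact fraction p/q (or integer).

x' = [-3/59, -1441/590, -1238/295]
P' = [107/59 99/59 -15/59; 99/59 6251/1770 4798/885; -15/59 4798/885 15178/885]

x̄ = F·x = [-6, 3, -9]
P̄ = F·P·Fᵀ + Q = [43 -36 33; -36 38 -25; 33 -25 44]
y = z − H·x̄ = [39]
S = H·P̄·Hᵀ + R = [1770]
K = P̄·Hᵀ·S⁻¹ = [9/59; -247/1770; 109/885]
x' = x̄ + K·y = [-3/59, -1441/590, -1238/295]
P' = (I − K·H)·P̄ = [107/59 99/59 -15/59; 99/59 6251/1770 4798/885; -15/59 4798/885 15178/885]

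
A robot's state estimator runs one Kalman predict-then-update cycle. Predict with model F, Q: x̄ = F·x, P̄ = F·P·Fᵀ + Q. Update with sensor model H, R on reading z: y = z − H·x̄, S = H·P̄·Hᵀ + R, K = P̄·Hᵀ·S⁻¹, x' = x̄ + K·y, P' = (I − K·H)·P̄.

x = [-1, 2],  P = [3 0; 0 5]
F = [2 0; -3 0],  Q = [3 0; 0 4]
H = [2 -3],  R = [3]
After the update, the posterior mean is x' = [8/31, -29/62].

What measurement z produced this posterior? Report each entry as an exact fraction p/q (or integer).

x̄ = F·x = [-2, 3]
P̄ = F·P·Fᵀ + Q = [15 -18; -18 31]
S = H·P̄·Hᵀ + R = [558]
K = P̄·Hᵀ·S⁻¹ = [14/93; -43/186]
x' − x̄ = [70/31, -215/62] = K·y
y = (KᵀK)⁻¹·Kᵀ·(x' − x̄) = [15]
z = y + H·x̄ = [15] + [-13] = [2]

z = [2]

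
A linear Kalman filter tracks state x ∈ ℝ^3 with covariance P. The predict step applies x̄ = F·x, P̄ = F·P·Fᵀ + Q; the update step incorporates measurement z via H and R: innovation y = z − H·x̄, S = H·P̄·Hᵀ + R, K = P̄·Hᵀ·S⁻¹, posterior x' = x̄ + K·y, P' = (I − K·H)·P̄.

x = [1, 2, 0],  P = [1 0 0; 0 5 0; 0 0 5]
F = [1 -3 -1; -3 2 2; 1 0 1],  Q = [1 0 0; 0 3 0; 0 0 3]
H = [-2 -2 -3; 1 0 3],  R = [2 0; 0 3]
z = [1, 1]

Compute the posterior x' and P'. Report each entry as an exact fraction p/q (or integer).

x' = [-44917/10367, 12188/10367, 18275/10367]
P' = [279852/10367 -153969/10367 -86274/10367; -153969/10367 96108/10367 43026/10367; -86274/10367 43026/10367 29686/10367]

x̄ = F·x = [-5, 1, 1]
P̄ = F·P·Fᵀ + Q = [52 -43 -4; -43 52 7; -4 7 9]
y = z − H·x̄ = [-4, 3]
S = H·P̄·Hᵀ + R = [191 -105; -105 112]
K = P̄·Hᵀ·S⁻¹ = [504/1481 7010/10367; -954/1481 -8297/10367; -183/1481 928/10367]
x' = x̄ + K·y = [-44917/10367, 12188/10367, 18275/10367]
P' = (I − K·H)·P̄ = [279852/10367 -153969/10367 -86274/10367; -153969/10367 96108/10367 43026/10367; -86274/10367 43026/10367 29686/10367]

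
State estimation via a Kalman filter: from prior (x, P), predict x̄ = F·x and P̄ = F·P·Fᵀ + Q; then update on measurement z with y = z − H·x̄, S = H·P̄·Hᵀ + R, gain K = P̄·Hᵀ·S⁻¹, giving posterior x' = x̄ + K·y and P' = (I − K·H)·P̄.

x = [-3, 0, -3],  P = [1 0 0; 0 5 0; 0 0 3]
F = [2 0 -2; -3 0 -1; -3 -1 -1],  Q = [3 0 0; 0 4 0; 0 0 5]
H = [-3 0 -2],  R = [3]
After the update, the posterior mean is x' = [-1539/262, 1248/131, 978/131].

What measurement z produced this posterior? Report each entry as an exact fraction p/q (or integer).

z = [3]

x̄ = F·x = [0, 12, 12]
P̄ = F·P·Fᵀ + Q = [19 0 0; 0 16 12; 0 12 22]
S = H·P̄·Hᵀ + R = [262]
K = P̄·Hᵀ·S⁻¹ = [-57/262; -12/131; -22/131]
x' − x̄ = [-1539/262, -324/131, -594/131] = K·y
y = (KᵀK)⁻¹·Kᵀ·(x' − x̄) = [27]
z = y + H·x̄ = [27] + [-24] = [3]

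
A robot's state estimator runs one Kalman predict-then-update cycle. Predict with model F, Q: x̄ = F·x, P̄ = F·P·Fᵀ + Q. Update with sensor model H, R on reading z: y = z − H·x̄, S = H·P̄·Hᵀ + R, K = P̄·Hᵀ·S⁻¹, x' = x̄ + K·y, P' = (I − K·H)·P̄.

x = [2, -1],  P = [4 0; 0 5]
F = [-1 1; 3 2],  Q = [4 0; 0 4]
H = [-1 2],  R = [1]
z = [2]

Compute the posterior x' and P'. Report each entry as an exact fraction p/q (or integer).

x' = [-633/262, -25/131]
P' = [3117/262 775/131; 775/131 418/131]

x̄ = F·x = [-3, 4]
P̄ = F·P·Fᵀ + Q = [13 -2; -2 60]
y = z − H·x̄ = [-9]
S = H·P̄·Hᵀ + R = [262]
K = P̄·Hᵀ·S⁻¹ = [-17/262; 61/131]
x' = x̄ + K·y = [-633/262, -25/131]
P' = (I − K·H)·P̄ = [3117/262 775/131; 775/131 418/131]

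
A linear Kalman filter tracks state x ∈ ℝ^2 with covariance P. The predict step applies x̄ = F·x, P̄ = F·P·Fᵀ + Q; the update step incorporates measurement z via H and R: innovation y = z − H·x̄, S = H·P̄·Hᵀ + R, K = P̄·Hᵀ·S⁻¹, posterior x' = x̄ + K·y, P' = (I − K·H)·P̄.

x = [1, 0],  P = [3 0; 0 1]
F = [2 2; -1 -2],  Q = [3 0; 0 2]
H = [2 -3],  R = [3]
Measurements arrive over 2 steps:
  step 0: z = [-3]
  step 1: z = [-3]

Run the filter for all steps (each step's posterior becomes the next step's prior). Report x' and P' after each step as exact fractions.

step 0: x' = [-3/7, 19/28], P' = [87/35 99/70; 99/70 311/280]
step 1: x' = [-1923/1709, 402/1709], P' = [67893/32471 37485/32471; 37485/32471 30559/32471]

step 0: x̄ = F·x = [2, -1]
step 0: P̄ = F·P·Fᵀ + Q = [19 -10; -10 9]
step 0: y = z − H·x̄ = [-10]
step 0: S = H·P̄·Hᵀ + R = [280]
step 0: K = P̄·Hᵀ·S⁻¹ = [17/70; -47/280]
step 0: x' = x̄ + K·y = [-3/7, 19/28]
step 0: P' = (I − K·H)·P̄ = [87/35 99/70; 99/70 311/280]
step 1: x̄ = F·x = [1/2, -13/14]
step 1: P̄ = F·P·Fᵀ + Q = [287/10 -179/10; -179/10 1021/70]
step 1: y = z − H·x̄ = [-95/14]
step 1: S = H·P̄·Hᵀ + R = [32471/70]
step 1: K = P̄·Hᵀ·S⁻¹ = [7777/32471; -5569/32471]
step 1: x' = x̄ + K·y = [-1923/1709, 402/1709]
step 1: P' = (I − K·H)·P̄ = [67893/32471 37485/32471; 37485/32471 30559/32471]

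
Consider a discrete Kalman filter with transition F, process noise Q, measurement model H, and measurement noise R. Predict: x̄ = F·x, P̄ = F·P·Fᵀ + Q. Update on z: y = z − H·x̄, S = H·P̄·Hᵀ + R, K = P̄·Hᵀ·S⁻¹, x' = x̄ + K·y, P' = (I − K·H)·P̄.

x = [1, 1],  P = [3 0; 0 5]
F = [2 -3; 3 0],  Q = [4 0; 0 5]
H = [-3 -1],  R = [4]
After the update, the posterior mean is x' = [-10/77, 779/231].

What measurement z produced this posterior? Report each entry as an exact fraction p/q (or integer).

z = [-3]

x̄ = F·x = [-1, 3]
P̄ = F·P·Fᵀ + Q = [61 18; 18 32]
S = H·P̄·Hᵀ + R = [693]
K = P̄·Hᵀ·S⁻¹ = [-67/231; -86/693]
x' − x̄ = [67/77, 86/231] = K·y
y = (KᵀK)⁻¹·Kᵀ·(x' − x̄) = [-3]
z = y + H·x̄ = [-3] + [0] = [-3]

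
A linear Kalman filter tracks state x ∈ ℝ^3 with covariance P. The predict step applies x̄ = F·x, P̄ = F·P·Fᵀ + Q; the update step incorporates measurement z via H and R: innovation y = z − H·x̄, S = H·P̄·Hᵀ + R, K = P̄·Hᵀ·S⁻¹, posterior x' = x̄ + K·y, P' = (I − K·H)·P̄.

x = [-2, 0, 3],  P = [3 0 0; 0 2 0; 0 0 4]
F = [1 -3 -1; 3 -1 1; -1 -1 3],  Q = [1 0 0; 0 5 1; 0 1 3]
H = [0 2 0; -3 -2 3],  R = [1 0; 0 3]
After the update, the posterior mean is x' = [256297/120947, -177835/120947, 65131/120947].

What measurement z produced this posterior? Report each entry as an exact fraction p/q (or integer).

x̄ = F·x = [-5, -3, 11]
P̄ = F·P·Fᵀ + Q = [26 11 -9; 11 38 6; -9 6 44]
S = H·P̄·Hᵀ + R = [153 -182; -182 1007]
K = P̄·Hᵀ·S⁻¹ = [-960/120947 -15427/120947; 59970/120947 -91/120947; 38838/120947 24675/120947]
x' − x̄ = [861032/120947, 185006/120947, -1265286/120947] = K·y
y = (KᵀK)⁻¹·Kᵀ·(x' − x̄) = [3, -56]
z = y + H·x̄ = [3, -56] + [-6, 54] = [-3, -2]

z = [-3, -2]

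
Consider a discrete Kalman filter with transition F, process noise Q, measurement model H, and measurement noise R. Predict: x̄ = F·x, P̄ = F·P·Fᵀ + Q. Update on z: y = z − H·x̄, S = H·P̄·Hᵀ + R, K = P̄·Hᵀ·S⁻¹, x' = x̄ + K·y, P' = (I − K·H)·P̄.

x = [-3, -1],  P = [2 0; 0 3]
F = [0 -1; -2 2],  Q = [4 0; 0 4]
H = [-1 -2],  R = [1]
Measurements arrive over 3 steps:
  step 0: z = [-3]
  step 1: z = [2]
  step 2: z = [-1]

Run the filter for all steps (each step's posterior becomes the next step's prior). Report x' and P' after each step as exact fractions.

step 0: x̄ = F·x = [1, 4]
step 0: P̄ = F·P·Fᵀ + Q = [7 -6; -6 24]
step 0: y = z − H·x̄ = [6]
step 0: S = H·P̄·Hᵀ + R = [80]
step 0: K = P̄·Hᵀ·S⁻¹ = [1/16; -21/40]
step 0: x' = x̄ + K·y = [11/8, 17/20]
step 0: P' = (I − K·H)·P̄ = [107/16 -27/8; -27/8 39/20]
step 1: x̄ = F·x = [-17/20, -21/20]
step 1: P̄ = F·P·Fᵀ + Q = [119/20 -213/20; -213/20 1311/20]
step 1: y = z − H·x̄ = [-19/20]
step 1: S = H·P̄·Hᵀ + R = [4531/20]
step 1: K = P̄·Hᵀ·S⁻¹ = [307/4531; -2409/4531]
step 1: x' = x̄ + K·y = [-4143/4531, -2469/4531]
step 1: P' = (I − K·H)·P̄ = [22247/4531 -11277/4531; -11277/4531 6843/4531]
step 2: x̄ = F·x = [2469/4531, 3348/4531]
step 2: P̄ = F·P·Fᵀ + Q = [24967/4531 -36240/4531; -36240/4531 224700/4531]
step 2: y = z − H·x̄ = [4634/4531]
step 2: S = H·P̄·Hᵀ + R = [783338/4531]
step 2: K = P̄·Hᵀ·S⁻¹ = [47513/783338; -206580/391669]
step 2: x' = x̄ + K·y = [237722/391669, 78132/391669]
step 2: P' = (I − K·H)·P̄ = [3818167/783338 -966420/391669; -966420/391669 586500/391669]

step 0: x' = [11/8, 17/20], P' = [107/16 -27/8; -27/8 39/20]
step 1: x' = [-4143/4531, -2469/4531], P' = [22247/4531 -11277/4531; -11277/4531 6843/4531]
step 2: x' = [237722/391669, 78132/391669], P' = [3818167/783338 -966420/391669; -966420/391669 586500/391669]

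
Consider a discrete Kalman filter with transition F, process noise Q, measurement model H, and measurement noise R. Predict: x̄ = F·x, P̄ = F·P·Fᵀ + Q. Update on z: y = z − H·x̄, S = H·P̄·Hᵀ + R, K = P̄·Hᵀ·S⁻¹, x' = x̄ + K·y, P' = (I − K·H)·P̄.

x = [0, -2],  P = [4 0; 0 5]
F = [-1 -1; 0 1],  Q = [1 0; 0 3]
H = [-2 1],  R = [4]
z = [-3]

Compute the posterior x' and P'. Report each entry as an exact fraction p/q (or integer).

x̄ = F·x = [2, -2]
P̄ = F·P·Fᵀ + Q = [10 -5; -5 8]
y = z − H·x̄ = [3]
S = H·P̄·Hᵀ + R = [72]
K = P̄·Hᵀ·S⁻¹ = [-25/72; 1/4]
x' = x̄ + K·y = [23/24, -5/4]
P' = (I − K·H)·P̄ = [95/72 5/4; 5/4 7/2]

x' = [23/24, -5/4]
P' = [95/72 5/4; 5/4 7/2]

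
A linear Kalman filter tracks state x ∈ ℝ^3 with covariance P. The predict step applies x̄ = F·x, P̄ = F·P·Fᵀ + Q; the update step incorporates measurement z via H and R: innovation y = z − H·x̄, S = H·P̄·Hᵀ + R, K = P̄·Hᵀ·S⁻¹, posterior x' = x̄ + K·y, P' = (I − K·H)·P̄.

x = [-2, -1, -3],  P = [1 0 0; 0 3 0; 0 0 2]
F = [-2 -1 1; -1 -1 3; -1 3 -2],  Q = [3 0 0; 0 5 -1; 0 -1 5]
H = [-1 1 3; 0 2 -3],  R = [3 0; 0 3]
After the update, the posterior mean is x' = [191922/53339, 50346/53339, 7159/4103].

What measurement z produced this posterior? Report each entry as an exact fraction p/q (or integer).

x̄ = F·x = [2, -6, 5]
P̄ = F·P·Fᵀ + Q = [12 11 -11; 11 27 -21; -11 -21 41]
S = H·P̄·Hᵀ + R = [329 -433; -433 732]
K = P̄·Hᵀ·S⁻¹ = [-1073/53339 3373/53339; 16257/53339 18142/53339; 867/4103 -412/4103]
x' − x̄ = [85244/53339, 370380/53339, -13356/4103] = K·y
y = (KᵀK)⁻¹·Kᵀ·(x' − x̄) = [-4, 24]
z = y + H·x̄ = [-4, 24] + [7, -27] = [3, -3]

z = [3, -3]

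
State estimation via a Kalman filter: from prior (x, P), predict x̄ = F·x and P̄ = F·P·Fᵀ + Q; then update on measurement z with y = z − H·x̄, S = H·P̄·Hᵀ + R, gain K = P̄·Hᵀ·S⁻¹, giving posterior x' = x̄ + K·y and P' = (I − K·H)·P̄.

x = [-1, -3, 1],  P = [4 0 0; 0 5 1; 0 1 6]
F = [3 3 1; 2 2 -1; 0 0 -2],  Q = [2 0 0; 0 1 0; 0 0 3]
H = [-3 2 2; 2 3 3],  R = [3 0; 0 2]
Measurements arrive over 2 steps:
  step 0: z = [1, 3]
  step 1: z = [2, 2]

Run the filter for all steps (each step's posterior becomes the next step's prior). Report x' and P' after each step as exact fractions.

step 0: x̄ = F·x = [-11, -9, -2]
step 0: P̄ = F·P·Fᵀ + Q = [95 47 -18; 47 39 8; -18 8 27]
step 0: y = z − H·x̄ = [-10, 58]
step 0: S = H·P̄·Hᵀ + R = [838 -223; -223 1468]
step 0: K = P̄·Hᵀ·S⁻¹ = [-54293/236091 36301/236091; -16591/1180455 186449/1180455; 197419/1180455 85474/1180455]
step 0: x' = x̄ + K·y = [17129/78697, 118619/393485, 207464/393485]
step 0: P' = (I − K·H)·P̄ = [48757/236091 13771/236091 -22075/236091; 13771/236091 1442453/1180455 -1364057/1180455; -22075/236091 -1364057/1180455 1494623/1180455]
step 1: x̄ = F·x = [820256/393485, 201064/393485, -414928/393485]
step 1: P̄ = F·P·Fᵀ + Q = [11424473/1180455 10923497/1180455 5857346/1180455; 10923497/1180455 15868598/1180455 8886974/1180455; 5857346/1180455 8886974/1180455 9519857/1180455]
step 1: y = z − H·x̄ = [3675466/393485, -42390/78697]
step 1: S = H·P̄·Hᵀ + R = [77641118/1180455 21304673/236091; 21304673/236091 127578109/236091]
step 1: K = P̄·Hᵀ·S⁻¹ = [-6989347292/32342874387 4878190309/32342874387; 373032817/32342874387 4810945957/32342874387; 4357547621/32342874387 2666124554/32342874387]
step 1: x' = x̄ + K·y = [-492023830/32342874387, 17419665644/32342874387, 5161489870/32342874387]
step 1: P' = (I − K·H)·P̄ = [6339760528/32342874387 1222037575/32342874387 -2196417721/32342874387; 1222037575/32342874387 37776445801/32342874387 -35383840213/32342874387; -2196417721/32342874387 -35383840213/32342874387 38625535063/32342874387]

step 0: x' = [17129/78697, 118619/393485, 207464/393485], P' = [48757/236091 13771/236091 -22075/236091; 13771/236091 1442453/1180455 -1364057/1180455; -22075/236091 -1364057/1180455 1494623/1180455]
step 1: x' = [-492023830/32342874387, 17419665644/32342874387, 5161489870/32342874387], P' = [6339760528/32342874387 1222037575/32342874387 -2196417721/32342874387; 1222037575/32342874387 37776445801/32342874387 -35383840213/32342874387; -2196417721/32342874387 -35383840213/32342874387 38625535063/32342874387]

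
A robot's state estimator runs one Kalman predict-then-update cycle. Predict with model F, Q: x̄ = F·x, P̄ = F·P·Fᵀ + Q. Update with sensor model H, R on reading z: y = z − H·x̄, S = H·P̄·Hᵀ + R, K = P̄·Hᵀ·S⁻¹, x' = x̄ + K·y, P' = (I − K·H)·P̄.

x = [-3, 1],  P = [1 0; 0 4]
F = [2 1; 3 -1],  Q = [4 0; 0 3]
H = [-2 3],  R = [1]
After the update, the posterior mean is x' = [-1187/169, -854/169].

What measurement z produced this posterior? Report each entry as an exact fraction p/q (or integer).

z = [-1]

x̄ = F·x = [-5, -10]
P̄ = F·P·Fᵀ + Q = [12 2; 2 16]
S = H·P̄·Hᵀ + R = [169]
K = P̄·Hᵀ·S⁻¹ = [-18/169; 44/169]
x' − x̄ = [-342/169, 836/169] = K·y
y = (KᵀK)⁻¹·Kᵀ·(x' − x̄) = [19]
z = y + H·x̄ = [19] + [-20] = [-1]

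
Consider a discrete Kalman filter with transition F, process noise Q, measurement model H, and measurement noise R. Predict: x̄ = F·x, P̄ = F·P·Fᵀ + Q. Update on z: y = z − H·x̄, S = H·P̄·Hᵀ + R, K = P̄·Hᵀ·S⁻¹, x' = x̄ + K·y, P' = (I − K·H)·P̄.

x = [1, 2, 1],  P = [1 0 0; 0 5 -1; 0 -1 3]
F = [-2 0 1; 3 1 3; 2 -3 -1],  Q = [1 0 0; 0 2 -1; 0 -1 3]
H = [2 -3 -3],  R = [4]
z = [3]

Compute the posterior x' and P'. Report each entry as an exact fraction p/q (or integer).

x̄ = F·x = [-1, 8, -5]
P̄ = F·P·Fᵀ + Q = [8 2 -4; 2 37 -9; -4 -9 49]
y = z − H·x̄ = [14]
S = H·P̄·Hᵀ + R = [672]
K = P̄·Hᵀ·S⁻¹ = [11/336; -5/42; -4/21]
x' = x̄ + K·y = [-13/24, 19/3, -23/3]
P' = (I − K·H)·P̄ = [1223/168 97/21 4/21; 97/21 577/21 -509/21; 4/21 -509/21 517/21]

x' = [-13/24, 19/3, -23/3]
P' = [1223/168 97/21 4/21; 97/21 577/21 -509/21; 4/21 -509/21 517/21]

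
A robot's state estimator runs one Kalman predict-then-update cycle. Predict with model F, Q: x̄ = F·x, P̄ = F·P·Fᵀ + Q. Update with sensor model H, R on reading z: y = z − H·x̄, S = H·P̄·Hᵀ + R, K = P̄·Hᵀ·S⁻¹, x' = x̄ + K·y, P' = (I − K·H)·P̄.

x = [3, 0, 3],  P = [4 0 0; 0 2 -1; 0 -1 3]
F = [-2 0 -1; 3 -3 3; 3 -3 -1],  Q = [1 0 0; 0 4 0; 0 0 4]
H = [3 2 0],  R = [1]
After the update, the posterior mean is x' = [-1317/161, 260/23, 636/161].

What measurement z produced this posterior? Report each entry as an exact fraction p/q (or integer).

x̄ = F·x = [-9, 18, 6]
P̄ = F·P·Fᵀ + Q = [20 -36 -24; -36 103 51; -24 51 55]
S = H·P̄·Hᵀ + R = [161]
K = P̄·Hᵀ·S⁻¹ = [-12/161; 14/23; 30/161]
x' − x̄ = [132/161, -154/23, -330/161] = K·y
y = (KᵀK)⁻¹·Kᵀ·(x' − x̄) = [-11]
z = y + H·x̄ = [-11] + [9] = [-2]

z = [-2]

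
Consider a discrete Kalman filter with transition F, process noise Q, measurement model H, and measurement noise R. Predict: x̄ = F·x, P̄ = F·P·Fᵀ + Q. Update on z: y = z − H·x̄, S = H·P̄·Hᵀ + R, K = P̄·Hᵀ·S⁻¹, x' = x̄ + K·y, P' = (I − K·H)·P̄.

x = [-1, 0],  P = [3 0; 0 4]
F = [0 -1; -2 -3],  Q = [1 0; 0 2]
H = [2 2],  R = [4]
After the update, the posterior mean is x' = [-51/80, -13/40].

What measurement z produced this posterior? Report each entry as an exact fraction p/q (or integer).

z = [-2]

x̄ = F·x = [0, 2]
P̄ = F·P·Fᵀ + Q = [5 12; 12 50]
S = H·P̄·Hᵀ + R = [320]
K = P̄·Hᵀ·S⁻¹ = [17/160; 31/80]
x' − x̄ = [-51/80, -93/40] = K·y
y = (KᵀK)⁻¹·Kᵀ·(x' − x̄) = [-6]
z = y + H·x̄ = [-6] + [4] = [-2]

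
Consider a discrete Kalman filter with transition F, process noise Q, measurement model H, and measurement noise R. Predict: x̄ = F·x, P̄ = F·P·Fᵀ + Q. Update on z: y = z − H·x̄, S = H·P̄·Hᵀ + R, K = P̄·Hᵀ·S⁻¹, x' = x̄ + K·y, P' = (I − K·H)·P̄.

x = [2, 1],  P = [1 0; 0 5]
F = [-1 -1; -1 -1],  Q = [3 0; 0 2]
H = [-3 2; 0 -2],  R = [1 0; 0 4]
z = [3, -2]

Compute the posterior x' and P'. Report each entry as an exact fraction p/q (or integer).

x̄ = F·x = [-3, -3]
P̄ = F·P·Fᵀ + Q = [9 6; 6 8]
y = z − H·x̄ = [0, -8]
S = H·P̄·Hᵀ + R = [42 4; 4 36]
K = P̄·Hᵀ·S⁻¹ = [-123/374 -111/374; -1/187 -83/187]
x' = x̄ + K·y = [-117/187, 103/187]
P' = (I − K·H)·P̄ = [189/374 111/187; 111/187 166/187]

x' = [-117/187, 103/187]
P' = [189/374 111/187; 111/187 166/187]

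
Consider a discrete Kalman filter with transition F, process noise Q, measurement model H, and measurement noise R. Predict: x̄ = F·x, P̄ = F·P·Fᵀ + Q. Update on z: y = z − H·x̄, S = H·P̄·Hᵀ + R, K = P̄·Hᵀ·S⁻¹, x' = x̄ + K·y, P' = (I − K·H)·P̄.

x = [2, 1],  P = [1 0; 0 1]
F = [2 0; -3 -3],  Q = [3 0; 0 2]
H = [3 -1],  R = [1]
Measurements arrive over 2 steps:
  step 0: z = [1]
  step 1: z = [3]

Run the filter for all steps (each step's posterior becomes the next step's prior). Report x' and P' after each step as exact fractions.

step 0: x' = [-1/2, -8/3], P' = [37/40 51/20; 51/20 239/30]
step 1: x' = [1424/1397, 1349/12573], P' = [1907/1397 5539/1397; 5539/1397 157172/12573]

step 0: x̄ = F·x = [4, -9]
step 0: P̄ = F·P·Fᵀ + Q = [7 -6; -6 20]
step 0: y = z − H·x̄ = [-20]
step 0: S = H·P̄·Hᵀ + R = [120]
step 0: K = P̄·Hᵀ·S⁻¹ = [9/40; -19/60]
step 0: x' = x̄ + K·y = [-1/2, -8/3]
step 0: P' = (I − K·H)·P̄ = [37/40 51/20; 51/20 239/30]
step 1: x̄ = F·x = [-1, 19/2]
step 1: P̄ = F·P·Fᵀ + Q = [67/10 -417/20; -417/20 5117/40]
step 1: y = z − H·x̄ = [31/2]
step 1: S = H·P̄·Hᵀ + R = [12573/40]
step 1: K = P̄·Hᵀ·S⁻¹ = [182/1397; -7619/12573]
step 1: x' = x̄ + K·y = [1424/1397, 1349/12573]
step 1: P' = (I − K·H)·P̄ = [1907/1397 5539/1397; 5539/1397 157172/12573]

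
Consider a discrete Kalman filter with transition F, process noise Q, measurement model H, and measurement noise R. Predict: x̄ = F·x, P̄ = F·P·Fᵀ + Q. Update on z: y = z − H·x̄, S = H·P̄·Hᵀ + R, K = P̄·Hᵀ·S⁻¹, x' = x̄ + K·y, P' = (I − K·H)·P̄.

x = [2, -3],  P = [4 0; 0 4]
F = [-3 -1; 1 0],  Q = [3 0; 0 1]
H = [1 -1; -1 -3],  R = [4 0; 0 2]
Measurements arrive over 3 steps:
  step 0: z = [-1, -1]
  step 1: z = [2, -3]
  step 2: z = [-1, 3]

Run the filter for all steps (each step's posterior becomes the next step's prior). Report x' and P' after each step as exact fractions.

step 0: x̄ = F·x = [-3, 2]
step 0: P̄ = F·P·Fᵀ + Q = [43 -12; -12 5]
step 0: y = z − H·x̄ = [4, 2]
step 0: S = H·P̄·Hᵀ + R = [76 -4; -4 18]
step 0: K = P̄·Hᵀ·S⁻¹ = [37/52 -3/13; -159/676 -37/169]
step 0: x' = x̄ + K·y = [-8/13, 105/169]
step 0: P' = (I − K·H)·P̄ = [9/4 -31/52; -31/52 233/676]
step 1: x̄ = F·x = [207/169, -8/13]
step 1: P̄ = F·P·Fᵀ + Q = [3383/169 -80/13; -80/13 13/4]
step 1: y = z − H·x̄ = [27/169, -612/169]
step 1: S = H·P̄·Hᵀ + R = [26753/676 1379/676; 1379/676 9697/676]
step 1: K = P̄·Hᵀ·S⁻¹ = [127966/190475 -38862/190475; -8623/38095 -8324/38095]
step 1: x' = x̄ + K·y = [394479/190475, 5323/38095]
step 1: P' = (I − K·H)·P̄ = [403329/190475 -21707/38095; -21707/38095 2557/7619]
step 2: x̄ = F·x = [-1210052/190475, 394479/190475]
step 2: P̄ = F·P·Fᵀ + Q = [3614101/190475 -1101452/190475; -1101452/190475 593804/190475]
step 2: y = z − H·x̄ = [74424/10025, 108962/38095]
step 2: S = H·P̄·Hᵀ + R = [377511/10025 3897/2005; 3897/2005 109223/7619]
step 2: K = P̄·Hᵀ·S⁻¹ = [11367059/17017597 -182714/895663; -11490464/51052791 -195704/895663]
step 2: x' = x̄ + K·y = [-551672/278977, -62723/278977]
step 2: P' = (I − K·H)·P̄ = [35836960/17017597 -9631276/17017597; -9631276/17017597 17068028/51052791]

step 0: x' = [-8/13, 105/169], P' = [9/4 -31/52; -31/52 233/676]
step 1: x' = [394479/190475, 5323/38095], P' = [403329/190475 -21707/38095; -21707/38095 2557/7619]
step 2: x' = [-551672/278977, -62723/278977], P' = [35836960/17017597 -9631276/17017597; -9631276/17017597 17068028/51052791]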